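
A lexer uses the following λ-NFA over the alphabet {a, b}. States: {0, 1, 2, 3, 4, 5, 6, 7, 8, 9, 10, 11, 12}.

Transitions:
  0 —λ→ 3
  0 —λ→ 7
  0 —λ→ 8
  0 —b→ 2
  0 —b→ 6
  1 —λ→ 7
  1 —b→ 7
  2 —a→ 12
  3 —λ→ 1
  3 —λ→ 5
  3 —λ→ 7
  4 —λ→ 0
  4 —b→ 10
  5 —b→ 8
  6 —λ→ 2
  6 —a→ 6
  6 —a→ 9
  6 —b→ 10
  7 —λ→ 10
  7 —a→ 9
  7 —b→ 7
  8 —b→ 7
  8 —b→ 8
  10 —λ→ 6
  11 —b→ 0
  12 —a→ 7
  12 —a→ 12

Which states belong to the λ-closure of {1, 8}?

Start with {1, 8}.
From 1 via λ: add 7.
From 7 via λ: add 10.
From 10 via λ: add 6.
From 6 via λ: add 2.
No new states can be added; the closed set is {1, 2, 6, 7, 8, 10}.

{1, 2, 6, 7, 8, 10}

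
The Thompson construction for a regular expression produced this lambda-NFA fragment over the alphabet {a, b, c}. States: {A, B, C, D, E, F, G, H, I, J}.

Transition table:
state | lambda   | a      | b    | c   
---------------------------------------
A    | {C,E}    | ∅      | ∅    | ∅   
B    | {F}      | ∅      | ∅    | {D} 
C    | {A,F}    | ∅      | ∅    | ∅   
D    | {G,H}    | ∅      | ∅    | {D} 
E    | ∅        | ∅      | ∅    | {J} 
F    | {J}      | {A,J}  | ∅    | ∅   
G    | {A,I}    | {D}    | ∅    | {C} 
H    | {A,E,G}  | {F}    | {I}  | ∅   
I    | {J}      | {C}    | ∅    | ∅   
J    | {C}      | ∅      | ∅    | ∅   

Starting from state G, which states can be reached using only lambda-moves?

{A, C, E, F, G, I, J}

Start with {G}.
From G via lambda: add A, I.
From A via lambda: add C, E.
From I via lambda: add J.
From C via lambda: add F.
No new states can be added; the closed set is {A, C, E, F, G, I, J}.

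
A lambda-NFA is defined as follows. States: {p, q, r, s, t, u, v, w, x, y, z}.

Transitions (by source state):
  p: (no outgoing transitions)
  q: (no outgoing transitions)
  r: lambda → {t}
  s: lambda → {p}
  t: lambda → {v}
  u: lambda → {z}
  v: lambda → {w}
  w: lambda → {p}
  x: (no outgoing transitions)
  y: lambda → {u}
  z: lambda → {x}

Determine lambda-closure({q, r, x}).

Start with {q, r, x}.
From r via lambda: add t.
From t via lambda: add v.
From v via lambda: add w.
From w via lambda: add p.
No new states can be added; the closed set is {p, q, r, t, v, w, x}.

{p, q, r, t, v, w, x}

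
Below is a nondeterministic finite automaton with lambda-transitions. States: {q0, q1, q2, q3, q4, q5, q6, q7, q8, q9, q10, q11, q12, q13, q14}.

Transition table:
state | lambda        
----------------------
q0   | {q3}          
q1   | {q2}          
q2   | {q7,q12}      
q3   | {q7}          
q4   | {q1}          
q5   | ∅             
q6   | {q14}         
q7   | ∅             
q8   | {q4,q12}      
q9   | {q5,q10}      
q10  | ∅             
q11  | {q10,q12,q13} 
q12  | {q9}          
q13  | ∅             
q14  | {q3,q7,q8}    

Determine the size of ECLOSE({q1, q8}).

9

Start with {q1, q8}.
From q1 via lambda: add q2.
From q8 via lambda: add q4, q12.
From q2 via lambda: add q7.
From q12 via lambda: add q9.
From q9 via lambda: add q5, q10.
lambda-closure = {q1, q2, q4, q5, q7, q8, q9, q10, q12}, which has 9 states.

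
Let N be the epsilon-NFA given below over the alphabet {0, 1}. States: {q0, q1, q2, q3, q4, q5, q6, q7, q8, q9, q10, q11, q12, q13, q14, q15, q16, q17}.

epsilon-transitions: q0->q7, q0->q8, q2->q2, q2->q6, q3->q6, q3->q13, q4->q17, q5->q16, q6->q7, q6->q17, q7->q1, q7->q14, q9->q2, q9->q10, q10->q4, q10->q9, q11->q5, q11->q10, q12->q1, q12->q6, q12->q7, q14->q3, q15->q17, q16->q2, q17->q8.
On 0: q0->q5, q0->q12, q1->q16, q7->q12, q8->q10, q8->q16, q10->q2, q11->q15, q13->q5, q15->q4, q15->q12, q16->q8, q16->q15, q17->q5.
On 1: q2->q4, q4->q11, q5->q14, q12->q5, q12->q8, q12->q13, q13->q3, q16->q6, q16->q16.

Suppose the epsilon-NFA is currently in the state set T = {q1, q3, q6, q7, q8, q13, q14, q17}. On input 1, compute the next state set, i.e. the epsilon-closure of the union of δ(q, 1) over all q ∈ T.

q13 on 1 → {q3}.
No 1-transition from q1, q3, q6, q7, q8, q14, q17.
Union after reading 1: {q3}.
Now take the epsilon-closure:
From q3 via epsilon: add q6, q13.
From q6 via epsilon: add q7, q17.
From q7 via epsilon: add q1, q14.
From q17 via epsilon: add q8.
No new states can be added; the closed set is {q1, q3, q6, q7, q8, q13, q14, q17}.

{q1, q3, q6, q7, q8, q13, q14, q17}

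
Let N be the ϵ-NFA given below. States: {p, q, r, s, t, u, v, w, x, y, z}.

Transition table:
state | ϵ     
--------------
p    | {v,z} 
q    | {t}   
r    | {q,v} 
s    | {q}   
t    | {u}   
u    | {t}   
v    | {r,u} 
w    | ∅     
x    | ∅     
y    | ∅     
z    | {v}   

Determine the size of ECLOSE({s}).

4

Start with {s}.
From s via ϵ: add q.
From q via ϵ: add t.
From t via ϵ: add u.
ϵ-closure = {q, s, t, u}, which has 4 states.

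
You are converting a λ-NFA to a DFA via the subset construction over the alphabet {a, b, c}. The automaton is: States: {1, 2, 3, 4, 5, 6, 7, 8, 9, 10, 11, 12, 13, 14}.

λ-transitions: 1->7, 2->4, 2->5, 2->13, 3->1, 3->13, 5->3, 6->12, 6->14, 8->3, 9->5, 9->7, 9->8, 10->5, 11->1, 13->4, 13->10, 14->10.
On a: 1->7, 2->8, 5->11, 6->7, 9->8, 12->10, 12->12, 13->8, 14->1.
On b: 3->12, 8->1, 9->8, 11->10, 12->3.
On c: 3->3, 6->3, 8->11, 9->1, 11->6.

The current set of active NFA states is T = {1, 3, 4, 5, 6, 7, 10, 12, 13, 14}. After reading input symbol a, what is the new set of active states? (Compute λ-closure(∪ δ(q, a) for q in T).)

1 on a → {7}.
5 on a → {11}.
6 on a → {7}.
12 on a → {10, 12}.
13 on a → {8}.
14 on a → {1}.
No a-transition from 3, 4, 7, 10.
Union after reading a: {1, 7, 8, 10, 11, 12}.
Now take the λ-closure:
From 8 via λ: add 3.
From 10 via λ: add 5.
From 3 via λ: add 13.
From 13 via λ: add 4.
No new states can be added; the closed set is {1, 3, 4, 5, 7, 8, 10, 11, 12, 13}.

{1, 3, 4, 5, 7, 8, 10, 11, 12, 13}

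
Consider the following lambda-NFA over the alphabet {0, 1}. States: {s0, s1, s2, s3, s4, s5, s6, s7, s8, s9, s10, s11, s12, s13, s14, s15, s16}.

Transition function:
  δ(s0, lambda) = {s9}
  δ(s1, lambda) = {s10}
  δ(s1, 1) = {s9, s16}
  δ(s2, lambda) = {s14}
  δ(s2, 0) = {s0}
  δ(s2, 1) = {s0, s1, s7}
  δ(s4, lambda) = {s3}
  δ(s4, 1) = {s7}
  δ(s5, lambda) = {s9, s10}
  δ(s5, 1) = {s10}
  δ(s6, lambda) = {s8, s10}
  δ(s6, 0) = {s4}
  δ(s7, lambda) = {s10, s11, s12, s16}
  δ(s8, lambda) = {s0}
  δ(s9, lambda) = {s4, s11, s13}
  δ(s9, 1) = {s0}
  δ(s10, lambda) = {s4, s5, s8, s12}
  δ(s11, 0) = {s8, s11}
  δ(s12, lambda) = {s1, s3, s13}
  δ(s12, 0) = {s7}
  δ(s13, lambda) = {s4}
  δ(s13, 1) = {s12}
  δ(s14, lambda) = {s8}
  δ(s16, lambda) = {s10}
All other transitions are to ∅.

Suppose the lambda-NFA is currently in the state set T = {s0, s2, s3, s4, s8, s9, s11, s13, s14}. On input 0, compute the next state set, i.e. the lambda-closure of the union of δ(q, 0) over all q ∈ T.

s2 on 0 → {s0}.
s11 on 0 → {s8, s11}.
No 0-transition from s0, s3, s4, s8, s9, s13, s14.
Union after reading 0: {s0, s8, s11}.
Now take the lambda-closure:
From s0 via lambda: add s9.
From s9 via lambda: add s4, s13.
From s4 via lambda: add s3.
No new states can be added; the closed set is {s0, s3, s4, s8, s9, s11, s13}.

{s0, s3, s4, s8, s9, s11, s13}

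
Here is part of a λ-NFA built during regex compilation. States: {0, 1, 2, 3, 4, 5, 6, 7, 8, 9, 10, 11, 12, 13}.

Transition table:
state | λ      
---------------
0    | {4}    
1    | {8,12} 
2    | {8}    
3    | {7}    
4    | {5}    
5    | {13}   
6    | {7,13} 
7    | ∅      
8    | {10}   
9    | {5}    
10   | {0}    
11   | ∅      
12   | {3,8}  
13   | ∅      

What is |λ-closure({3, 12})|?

Start with {3, 12}.
From 3 via λ: add 7.
From 12 via λ: add 8.
From 8 via λ: add 10.
From 10 via λ: add 0.
From 0 via λ: add 4.
From 4 via λ: add 5.
From 5 via λ: add 13.
λ-closure = {0, 3, 4, 5, 7, 8, 10, 12, 13}, which has 9 states.

9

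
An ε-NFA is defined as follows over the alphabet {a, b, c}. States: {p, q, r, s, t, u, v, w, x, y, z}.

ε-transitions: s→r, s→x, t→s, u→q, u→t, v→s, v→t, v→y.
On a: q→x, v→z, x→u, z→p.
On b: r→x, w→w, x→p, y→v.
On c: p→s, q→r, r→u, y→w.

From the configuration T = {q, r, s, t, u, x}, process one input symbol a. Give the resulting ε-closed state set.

q on a → {x}.
x on a → {u}.
No a-transition from r, s, t, u.
Union after reading a: {u, x}.
Now take the ε-closure:
From u via ε: add q, t.
From t via ε: add s.
From s via ε: add r.
No new states can be added; the closed set is {q, r, s, t, u, x}.

{q, r, s, t, u, x}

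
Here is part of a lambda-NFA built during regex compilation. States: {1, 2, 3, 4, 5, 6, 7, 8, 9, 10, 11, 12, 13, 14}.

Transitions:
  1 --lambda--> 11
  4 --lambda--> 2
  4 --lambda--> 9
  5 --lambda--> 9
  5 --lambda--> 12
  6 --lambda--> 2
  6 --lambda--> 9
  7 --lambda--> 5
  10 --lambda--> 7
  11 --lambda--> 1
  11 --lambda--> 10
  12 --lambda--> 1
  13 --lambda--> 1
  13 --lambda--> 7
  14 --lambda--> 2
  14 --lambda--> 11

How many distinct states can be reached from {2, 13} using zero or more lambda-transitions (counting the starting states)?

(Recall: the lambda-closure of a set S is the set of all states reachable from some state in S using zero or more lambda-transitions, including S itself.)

9

Start with {2, 13}.
From 13 via lambda: add 1, 7.
From 1 via lambda: add 11.
From 7 via lambda: add 5.
From 5 via lambda: add 9, 12.
From 11 via lambda: add 10.
lambda-closure = {1, 2, 5, 7, 9, 10, 11, 12, 13}, which has 9 states.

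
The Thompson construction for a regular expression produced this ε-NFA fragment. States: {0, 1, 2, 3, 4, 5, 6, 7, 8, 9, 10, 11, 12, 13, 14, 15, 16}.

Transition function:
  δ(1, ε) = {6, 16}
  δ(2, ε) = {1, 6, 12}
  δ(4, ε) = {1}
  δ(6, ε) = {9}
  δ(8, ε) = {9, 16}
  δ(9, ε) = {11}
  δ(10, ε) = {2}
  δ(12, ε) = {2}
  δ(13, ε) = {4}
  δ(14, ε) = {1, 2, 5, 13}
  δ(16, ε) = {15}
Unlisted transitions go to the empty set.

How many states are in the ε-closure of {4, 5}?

8

Start with {4, 5}.
From 4 via ε: add 1.
From 1 via ε: add 6, 16.
From 6 via ε: add 9.
From 16 via ε: add 15.
From 9 via ε: add 11.
ε-closure = {1, 4, 5, 6, 9, 11, 15, 16}, which has 8 states.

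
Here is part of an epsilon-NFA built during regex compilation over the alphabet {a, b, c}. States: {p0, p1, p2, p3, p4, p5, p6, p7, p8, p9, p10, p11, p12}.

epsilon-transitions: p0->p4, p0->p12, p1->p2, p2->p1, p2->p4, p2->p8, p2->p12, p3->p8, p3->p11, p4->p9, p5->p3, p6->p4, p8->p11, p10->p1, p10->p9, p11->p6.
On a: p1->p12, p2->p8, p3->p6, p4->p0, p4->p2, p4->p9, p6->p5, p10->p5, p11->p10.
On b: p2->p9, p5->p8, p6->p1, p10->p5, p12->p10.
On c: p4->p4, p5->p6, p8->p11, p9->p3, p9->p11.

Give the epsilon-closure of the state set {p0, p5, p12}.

Start with {p0, p5, p12}.
From p0 via epsilon: add p4.
From p5 via epsilon: add p3.
From p3 via epsilon: add p8, p11.
From p4 via epsilon: add p9.
From p11 via epsilon: add p6.
No new states can be added; the closed set is {p0, p3, p4, p5, p6, p8, p9, p11, p12}.

{p0, p3, p4, p5, p6, p8, p9, p11, p12}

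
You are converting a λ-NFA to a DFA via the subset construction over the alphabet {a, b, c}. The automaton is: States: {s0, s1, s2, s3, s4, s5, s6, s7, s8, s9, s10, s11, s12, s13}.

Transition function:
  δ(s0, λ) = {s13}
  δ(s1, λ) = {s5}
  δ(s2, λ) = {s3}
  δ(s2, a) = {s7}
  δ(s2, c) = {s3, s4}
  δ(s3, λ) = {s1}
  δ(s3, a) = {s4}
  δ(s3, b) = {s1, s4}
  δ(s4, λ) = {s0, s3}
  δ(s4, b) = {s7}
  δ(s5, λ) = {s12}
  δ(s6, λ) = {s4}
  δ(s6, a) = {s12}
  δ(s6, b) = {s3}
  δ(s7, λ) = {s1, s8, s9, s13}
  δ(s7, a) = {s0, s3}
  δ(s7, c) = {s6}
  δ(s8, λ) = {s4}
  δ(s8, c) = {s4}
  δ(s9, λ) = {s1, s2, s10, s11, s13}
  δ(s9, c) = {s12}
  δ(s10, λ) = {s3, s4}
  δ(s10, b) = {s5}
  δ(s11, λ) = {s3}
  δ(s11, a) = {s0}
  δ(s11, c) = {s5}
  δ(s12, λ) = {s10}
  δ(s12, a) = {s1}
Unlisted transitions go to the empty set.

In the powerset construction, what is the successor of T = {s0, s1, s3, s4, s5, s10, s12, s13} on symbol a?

{s0, s1, s3, s4, s5, s10, s12, s13}

s3 on a → {s4}.
s12 on a → {s1}.
No a-transition from s0, s1, s4, s5, s10, s13.
Union after reading a: {s1, s4}.
Now take the λ-closure:
From s1 via λ: add s5.
From s4 via λ: add s0, s3.
From s0 via λ: add s13.
From s5 via λ: add s12.
From s12 via λ: add s10.
No new states can be added; the closed set is {s0, s1, s3, s4, s5, s10, s12, s13}.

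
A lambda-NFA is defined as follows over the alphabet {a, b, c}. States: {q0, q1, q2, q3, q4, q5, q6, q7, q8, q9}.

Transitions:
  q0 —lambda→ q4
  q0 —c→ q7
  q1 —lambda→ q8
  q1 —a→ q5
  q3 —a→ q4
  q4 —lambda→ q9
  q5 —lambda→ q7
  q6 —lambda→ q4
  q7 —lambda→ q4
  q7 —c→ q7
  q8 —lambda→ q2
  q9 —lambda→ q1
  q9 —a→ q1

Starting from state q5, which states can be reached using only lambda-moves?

{q1, q2, q4, q5, q7, q8, q9}

Start with {q5}.
From q5 via lambda: add q7.
From q7 via lambda: add q4.
From q4 via lambda: add q9.
From q9 via lambda: add q1.
From q1 via lambda: add q8.
From q8 via lambda: add q2.
No new states can be added; the closed set is {q1, q2, q4, q5, q7, q8, q9}.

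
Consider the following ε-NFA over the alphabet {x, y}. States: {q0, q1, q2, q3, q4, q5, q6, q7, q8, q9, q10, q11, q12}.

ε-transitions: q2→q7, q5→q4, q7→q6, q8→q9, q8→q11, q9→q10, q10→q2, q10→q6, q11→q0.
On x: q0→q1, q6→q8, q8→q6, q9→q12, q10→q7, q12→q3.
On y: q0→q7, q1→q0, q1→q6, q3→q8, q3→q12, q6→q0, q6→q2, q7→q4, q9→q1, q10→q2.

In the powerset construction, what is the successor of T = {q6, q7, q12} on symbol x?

{q0, q2, q3, q6, q7, q8, q9, q10, q11}

q6 on x → {q8}.
q12 on x → {q3}.
No x-transition from q7.
Union after reading x: {q3, q8}.
Now take the ε-closure:
From q8 via ε: add q9, q11.
From q9 via ε: add q10.
From q11 via ε: add q0.
From q10 via ε: add q2, q6.
From q2 via ε: add q7.
No new states can be added; the closed set is {q0, q2, q3, q6, q7, q8, q9, q10, q11}.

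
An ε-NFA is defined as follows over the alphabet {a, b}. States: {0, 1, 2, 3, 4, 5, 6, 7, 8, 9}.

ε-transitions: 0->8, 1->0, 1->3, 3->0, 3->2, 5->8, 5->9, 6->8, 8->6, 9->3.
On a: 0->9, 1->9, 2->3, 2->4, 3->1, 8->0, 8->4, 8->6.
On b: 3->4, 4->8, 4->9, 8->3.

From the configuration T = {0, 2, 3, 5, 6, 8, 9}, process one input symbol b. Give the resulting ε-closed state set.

3 on b → {4}.
8 on b → {3}.
No b-transition from 0, 2, 5, 6, 9.
Union after reading b: {3, 4}.
Now take the ε-closure:
From 3 via ε: add 0, 2.
From 0 via ε: add 8.
From 8 via ε: add 6.
No new states can be added; the closed set is {0, 2, 3, 4, 6, 8}.

{0, 2, 3, 4, 6, 8}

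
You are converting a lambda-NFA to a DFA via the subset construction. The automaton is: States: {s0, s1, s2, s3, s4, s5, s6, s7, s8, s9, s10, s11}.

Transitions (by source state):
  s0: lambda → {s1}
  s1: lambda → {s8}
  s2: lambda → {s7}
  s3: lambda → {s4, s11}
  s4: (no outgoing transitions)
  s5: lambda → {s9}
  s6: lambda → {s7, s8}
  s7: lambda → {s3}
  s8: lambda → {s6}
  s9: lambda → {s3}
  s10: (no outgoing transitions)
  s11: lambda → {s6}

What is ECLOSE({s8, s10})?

{s3, s4, s6, s7, s8, s10, s11}

Start with {s8, s10}.
From s8 via lambda: add s6.
From s6 via lambda: add s7.
From s7 via lambda: add s3.
From s3 via lambda: add s4, s11.
No new states can be added; the closed set is {s3, s4, s6, s7, s8, s10, s11}.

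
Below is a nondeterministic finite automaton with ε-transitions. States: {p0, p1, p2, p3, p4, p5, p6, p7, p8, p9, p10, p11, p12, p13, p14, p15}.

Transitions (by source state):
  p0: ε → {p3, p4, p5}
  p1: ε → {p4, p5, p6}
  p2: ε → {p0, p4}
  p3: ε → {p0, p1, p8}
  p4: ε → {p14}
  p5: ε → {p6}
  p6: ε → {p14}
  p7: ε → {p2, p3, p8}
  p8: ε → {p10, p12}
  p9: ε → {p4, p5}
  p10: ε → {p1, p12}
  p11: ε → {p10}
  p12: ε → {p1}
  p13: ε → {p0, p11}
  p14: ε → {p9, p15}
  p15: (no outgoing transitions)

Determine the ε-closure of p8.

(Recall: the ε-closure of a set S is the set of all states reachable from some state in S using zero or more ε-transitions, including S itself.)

{p1, p4, p5, p6, p8, p9, p10, p12, p14, p15}

Start with {p8}.
From p8 via ε: add p10, p12.
From p10 via ε: add p1.
From p1 via ε: add p4, p5, p6.
From p4 via ε: add p14.
From p14 via ε: add p9, p15.
No new states can be added; the closed set is {p1, p4, p5, p6, p8, p9, p10, p12, p14, p15}.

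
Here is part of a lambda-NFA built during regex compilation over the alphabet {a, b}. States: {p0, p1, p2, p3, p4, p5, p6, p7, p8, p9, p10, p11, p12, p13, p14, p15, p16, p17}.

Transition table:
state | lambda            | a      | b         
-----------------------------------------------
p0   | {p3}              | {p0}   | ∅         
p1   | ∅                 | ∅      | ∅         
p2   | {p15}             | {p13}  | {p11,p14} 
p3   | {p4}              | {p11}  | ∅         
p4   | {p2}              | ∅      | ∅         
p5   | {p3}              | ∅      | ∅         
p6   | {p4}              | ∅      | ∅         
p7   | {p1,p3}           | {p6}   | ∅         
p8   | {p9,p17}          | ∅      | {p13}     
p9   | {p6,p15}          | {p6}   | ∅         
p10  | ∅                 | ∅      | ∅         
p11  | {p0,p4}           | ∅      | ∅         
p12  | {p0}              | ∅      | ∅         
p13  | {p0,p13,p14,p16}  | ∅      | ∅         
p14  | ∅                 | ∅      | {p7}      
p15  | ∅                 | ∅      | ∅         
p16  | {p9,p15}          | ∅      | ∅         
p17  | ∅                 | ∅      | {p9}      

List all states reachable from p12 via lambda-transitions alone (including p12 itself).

{p0, p2, p3, p4, p12, p15}

Start with {p12}.
From p12 via lambda: add p0.
From p0 via lambda: add p3.
From p3 via lambda: add p4.
From p4 via lambda: add p2.
From p2 via lambda: add p15.
No new states can be added; the closed set is {p0, p2, p3, p4, p12, p15}.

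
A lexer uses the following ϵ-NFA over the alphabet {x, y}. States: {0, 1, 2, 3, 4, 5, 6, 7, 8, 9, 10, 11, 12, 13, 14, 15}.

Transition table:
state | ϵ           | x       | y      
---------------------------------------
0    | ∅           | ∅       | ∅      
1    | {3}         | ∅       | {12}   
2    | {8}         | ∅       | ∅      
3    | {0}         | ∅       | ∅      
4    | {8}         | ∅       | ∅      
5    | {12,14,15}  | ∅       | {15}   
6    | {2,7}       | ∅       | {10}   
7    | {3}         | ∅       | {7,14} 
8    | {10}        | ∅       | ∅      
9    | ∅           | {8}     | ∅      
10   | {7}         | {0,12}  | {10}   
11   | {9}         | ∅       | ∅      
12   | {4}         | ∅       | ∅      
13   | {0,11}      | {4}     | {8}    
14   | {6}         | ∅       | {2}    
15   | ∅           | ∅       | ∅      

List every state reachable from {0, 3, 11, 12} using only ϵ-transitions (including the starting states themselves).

{0, 3, 4, 7, 8, 9, 10, 11, 12}

Start with {0, 3, 11, 12}.
From 11 via ϵ: add 9.
From 12 via ϵ: add 4.
From 4 via ϵ: add 8.
From 8 via ϵ: add 10.
From 10 via ϵ: add 7.
No new states can be added; the closed set is {0, 3, 4, 7, 8, 9, 10, 11, 12}.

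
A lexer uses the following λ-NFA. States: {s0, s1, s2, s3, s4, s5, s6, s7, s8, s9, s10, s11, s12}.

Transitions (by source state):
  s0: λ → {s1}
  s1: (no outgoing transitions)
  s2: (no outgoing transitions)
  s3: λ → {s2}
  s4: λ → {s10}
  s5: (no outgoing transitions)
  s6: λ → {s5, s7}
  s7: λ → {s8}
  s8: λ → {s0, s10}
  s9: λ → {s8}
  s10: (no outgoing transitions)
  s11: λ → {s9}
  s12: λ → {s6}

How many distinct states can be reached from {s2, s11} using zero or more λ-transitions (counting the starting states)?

Start with {s2, s11}.
From s11 via λ: add s9.
From s9 via λ: add s8.
From s8 via λ: add s0, s10.
From s0 via λ: add s1.
λ-closure = {s0, s1, s2, s8, s9, s10, s11}, which has 7 states.

7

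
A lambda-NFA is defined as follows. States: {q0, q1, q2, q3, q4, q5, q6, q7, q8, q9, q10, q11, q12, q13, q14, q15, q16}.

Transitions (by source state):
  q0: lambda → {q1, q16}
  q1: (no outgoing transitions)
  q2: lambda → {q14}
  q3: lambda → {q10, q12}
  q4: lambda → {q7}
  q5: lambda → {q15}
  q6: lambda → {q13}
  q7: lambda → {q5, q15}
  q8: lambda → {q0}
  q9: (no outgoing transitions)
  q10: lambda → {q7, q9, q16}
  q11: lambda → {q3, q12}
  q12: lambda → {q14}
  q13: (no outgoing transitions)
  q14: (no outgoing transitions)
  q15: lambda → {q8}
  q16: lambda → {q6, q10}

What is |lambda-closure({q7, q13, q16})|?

Start with {q7, q13, q16}.
From q7 via lambda: add q5, q15.
From q16 via lambda: add q6, q10.
From q10 via lambda: add q9.
From q15 via lambda: add q8.
From q8 via lambda: add q0.
From q0 via lambda: add q1.
lambda-closure = {q0, q1, q5, q6, q7, q8, q9, q10, q13, q15, q16}, which has 11 states.

11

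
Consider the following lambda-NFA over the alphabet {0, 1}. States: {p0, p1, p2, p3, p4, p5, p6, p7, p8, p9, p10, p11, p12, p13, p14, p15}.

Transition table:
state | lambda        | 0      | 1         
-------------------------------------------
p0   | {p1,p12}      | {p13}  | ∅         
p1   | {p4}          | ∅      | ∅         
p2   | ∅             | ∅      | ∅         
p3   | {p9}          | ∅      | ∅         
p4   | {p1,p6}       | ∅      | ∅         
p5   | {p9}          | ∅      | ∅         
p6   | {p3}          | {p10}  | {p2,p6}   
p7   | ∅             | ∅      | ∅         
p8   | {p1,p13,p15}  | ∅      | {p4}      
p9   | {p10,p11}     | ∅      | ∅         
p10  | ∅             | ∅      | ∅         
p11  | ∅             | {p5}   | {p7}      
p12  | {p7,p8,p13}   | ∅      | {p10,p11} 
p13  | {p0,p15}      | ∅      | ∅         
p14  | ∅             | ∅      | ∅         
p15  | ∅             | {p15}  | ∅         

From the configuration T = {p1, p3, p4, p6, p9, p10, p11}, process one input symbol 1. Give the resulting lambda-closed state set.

{p2, p3, p6, p7, p9, p10, p11}

p6 on 1 → {p2, p6}.
p11 on 1 → {p7}.
No 1-transition from p1, p3, p4, p9, p10.
Union after reading 1: {p2, p6, p7}.
Now take the lambda-closure:
From p6 via lambda: add p3.
From p3 via lambda: add p9.
From p9 via lambda: add p10, p11.
No new states can be added; the closed set is {p2, p3, p6, p7, p9, p10, p11}.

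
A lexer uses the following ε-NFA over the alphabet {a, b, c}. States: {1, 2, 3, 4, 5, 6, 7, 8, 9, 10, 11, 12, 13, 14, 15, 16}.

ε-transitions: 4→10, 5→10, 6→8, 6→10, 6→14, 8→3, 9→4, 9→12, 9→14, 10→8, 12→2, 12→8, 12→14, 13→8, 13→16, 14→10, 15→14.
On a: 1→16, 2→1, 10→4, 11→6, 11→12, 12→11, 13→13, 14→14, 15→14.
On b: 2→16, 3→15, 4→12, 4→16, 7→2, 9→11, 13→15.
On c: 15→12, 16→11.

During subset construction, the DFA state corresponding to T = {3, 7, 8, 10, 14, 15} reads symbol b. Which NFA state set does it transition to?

3 on b → {15}.
7 on b → {2}.
No b-transition from 8, 10, 14, 15.
Union after reading b: {2, 15}.
Now take the ε-closure:
From 15 via ε: add 14.
From 14 via ε: add 10.
From 10 via ε: add 8.
From 8 via ε: add 3.
No new states can be added; the closed set is {2, 3, 8, 10, 14, 15}.

{2, 3, 8, 10, 14, 15}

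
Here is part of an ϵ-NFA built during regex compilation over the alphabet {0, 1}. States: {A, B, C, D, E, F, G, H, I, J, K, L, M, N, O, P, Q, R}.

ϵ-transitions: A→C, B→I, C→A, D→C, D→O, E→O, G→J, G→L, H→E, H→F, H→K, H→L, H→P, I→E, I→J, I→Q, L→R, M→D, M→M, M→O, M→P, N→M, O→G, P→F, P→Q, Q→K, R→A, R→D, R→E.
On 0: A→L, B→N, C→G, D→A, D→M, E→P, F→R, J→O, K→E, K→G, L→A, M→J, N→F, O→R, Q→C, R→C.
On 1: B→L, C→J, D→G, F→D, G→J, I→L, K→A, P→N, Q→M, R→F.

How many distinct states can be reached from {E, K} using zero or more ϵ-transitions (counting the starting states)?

10

Start with {E, K}.
From E via ϵ: add O.
From O via ϵ: add G.
From G via ϵ: add J, L.
From L via ϵ: add R.
From R via ϵ: add A, D.
From A via ϵ: add C.
ϵ-closure = {A, C, D, E, G, J, K, L, O, R}, which has 10 states.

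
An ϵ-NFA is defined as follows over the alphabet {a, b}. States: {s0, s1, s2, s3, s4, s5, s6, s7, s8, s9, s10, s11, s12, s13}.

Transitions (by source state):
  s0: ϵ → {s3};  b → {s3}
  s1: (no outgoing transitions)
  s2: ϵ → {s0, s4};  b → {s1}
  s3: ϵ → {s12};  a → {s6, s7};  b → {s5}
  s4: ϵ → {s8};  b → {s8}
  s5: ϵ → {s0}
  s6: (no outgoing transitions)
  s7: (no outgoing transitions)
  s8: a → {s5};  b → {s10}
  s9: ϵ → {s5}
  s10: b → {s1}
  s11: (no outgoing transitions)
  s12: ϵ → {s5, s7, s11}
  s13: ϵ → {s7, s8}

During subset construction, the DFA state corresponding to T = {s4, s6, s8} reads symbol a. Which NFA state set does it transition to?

s8 on a → {s5}.
No a-transition from s4, s6.
Union after reading a: {s5}.
Now take the ϵ-closure:
From s5 via ϵ: add s0.
From s0 via ϵ: add s3.
From s3 via ϵ: add s12.
From s12 via ϵ: add s7, s11.
No new states can be added; the closed set is {s0, s3, s5, s7, s11, s12}.

{s0, s3, s5, s7, s11, s12}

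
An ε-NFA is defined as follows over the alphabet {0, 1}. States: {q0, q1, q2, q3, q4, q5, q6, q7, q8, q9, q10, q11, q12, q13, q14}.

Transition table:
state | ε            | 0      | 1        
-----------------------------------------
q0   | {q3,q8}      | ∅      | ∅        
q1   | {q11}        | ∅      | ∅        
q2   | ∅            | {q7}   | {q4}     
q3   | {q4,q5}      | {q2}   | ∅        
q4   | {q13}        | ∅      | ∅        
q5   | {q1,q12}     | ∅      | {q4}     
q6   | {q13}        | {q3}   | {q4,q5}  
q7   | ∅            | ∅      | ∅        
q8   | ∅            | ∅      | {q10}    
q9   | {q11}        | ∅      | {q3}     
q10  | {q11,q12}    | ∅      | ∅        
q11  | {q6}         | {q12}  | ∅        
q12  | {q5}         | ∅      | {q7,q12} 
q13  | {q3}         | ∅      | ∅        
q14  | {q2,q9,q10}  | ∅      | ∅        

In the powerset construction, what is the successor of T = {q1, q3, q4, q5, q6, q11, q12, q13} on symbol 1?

{q1, q3, q4, q5, q6, q7, q11, q12, q13}

q5 on 1 → {q4}.
q6 on 1 → {q4, q5}.
q12 on 1 → {q7, q12}.
No 1-transition from q1, q3, q4, q11, q13.
Union after reading 1: {q4, q5, q7, q12}.
Now take the ε-closure:
From q4 via ε: add q13.
From q5 via ε: add q1.
From q1 via ε: add q11.
From q13 via ε: add q3.
From q11 via ε: add q6.
No new states can be added; the closed set is {q1, q3, q4, q5, q6, q7, q11, q12, q13}.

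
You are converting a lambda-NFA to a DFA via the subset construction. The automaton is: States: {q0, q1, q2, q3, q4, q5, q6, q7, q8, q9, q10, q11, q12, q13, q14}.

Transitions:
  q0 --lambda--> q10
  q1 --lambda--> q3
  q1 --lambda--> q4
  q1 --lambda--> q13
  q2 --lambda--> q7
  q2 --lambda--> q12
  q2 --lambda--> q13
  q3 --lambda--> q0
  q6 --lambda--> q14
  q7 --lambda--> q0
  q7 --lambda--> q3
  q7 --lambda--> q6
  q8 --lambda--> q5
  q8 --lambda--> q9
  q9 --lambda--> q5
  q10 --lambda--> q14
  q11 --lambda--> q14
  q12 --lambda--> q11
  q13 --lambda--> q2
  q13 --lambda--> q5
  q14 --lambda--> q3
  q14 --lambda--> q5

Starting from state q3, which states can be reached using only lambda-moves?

{q0, q3, q5, q10, q14}

Start with {q3}.
From q3 via lambda: add q0.
From q0 via lambda: add q10.
From q10 via lambda: add q14.
From q14 via lambda: add q5.
No new states can be added; the closed set is {q0, q3, q5, q10, q14}.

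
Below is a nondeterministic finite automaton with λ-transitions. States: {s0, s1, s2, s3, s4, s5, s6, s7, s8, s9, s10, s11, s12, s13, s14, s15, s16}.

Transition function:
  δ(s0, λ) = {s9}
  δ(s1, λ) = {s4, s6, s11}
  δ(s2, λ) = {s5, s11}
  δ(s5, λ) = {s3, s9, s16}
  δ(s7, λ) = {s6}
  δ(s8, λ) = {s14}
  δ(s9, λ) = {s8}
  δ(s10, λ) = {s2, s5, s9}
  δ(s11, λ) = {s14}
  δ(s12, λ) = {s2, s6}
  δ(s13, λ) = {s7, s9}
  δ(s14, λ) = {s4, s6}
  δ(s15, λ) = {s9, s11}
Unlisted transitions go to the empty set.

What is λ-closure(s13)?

{s4, s6, s7, s8, s9, s13, s14}

Start with {s13}.
From s13 via λ: add s7, s9.
From s7 via λ: add s6.
From s9 via λ: add s8.
From s8 via λ: add s14.
From s14 via λ: add s4.
No new states can be added; the closed set is {s4, s6, s7, s8, s9, s13, s14}.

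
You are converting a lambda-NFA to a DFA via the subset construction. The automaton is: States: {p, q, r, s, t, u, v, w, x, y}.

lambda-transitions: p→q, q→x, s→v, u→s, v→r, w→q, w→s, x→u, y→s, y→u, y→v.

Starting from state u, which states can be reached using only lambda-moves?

{r, s, u, v}

Start with {u}.
From u via lambda: add s.
From s via lambda: add v.
From v via lambda: add r.
No new states can be added; the closed set is {r, s, u, v}.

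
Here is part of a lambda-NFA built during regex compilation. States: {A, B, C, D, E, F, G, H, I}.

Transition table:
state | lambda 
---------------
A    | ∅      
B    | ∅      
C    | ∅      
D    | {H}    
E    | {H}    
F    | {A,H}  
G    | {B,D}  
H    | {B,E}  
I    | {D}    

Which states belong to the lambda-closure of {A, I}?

{A, B, D, E, H, I}

Start with {A, I}.
From I via lambda: add D.
From D via lambda: add H.
From H via lambda: add B, E.
No new states can be added; the closed set is {A, B, D, E, H, I}.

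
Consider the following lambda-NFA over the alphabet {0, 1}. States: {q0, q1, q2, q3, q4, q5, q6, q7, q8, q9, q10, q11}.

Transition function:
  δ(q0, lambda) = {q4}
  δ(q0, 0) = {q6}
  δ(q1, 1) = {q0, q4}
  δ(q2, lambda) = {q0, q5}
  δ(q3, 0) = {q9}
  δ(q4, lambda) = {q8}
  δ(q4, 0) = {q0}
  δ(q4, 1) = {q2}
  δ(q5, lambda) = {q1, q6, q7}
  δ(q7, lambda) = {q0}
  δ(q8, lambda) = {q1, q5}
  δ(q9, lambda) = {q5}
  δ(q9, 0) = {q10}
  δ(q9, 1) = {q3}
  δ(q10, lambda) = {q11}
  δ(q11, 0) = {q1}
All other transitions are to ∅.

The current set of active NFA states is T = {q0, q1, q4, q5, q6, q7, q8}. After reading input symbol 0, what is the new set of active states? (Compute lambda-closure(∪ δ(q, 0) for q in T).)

{q0, q1, q4, q5, q6, q7, q8}

q0 on 0 → {q6}.
q4 on 0 → {q0}.
No 0-transition from q1, q5, q6, q7, q8.
Union after reading 0: {q0, q6}.
Now take the lambda-closure:
From q0 via lambda: add q4.
From q4 via lambda: add q8.
From q8 via lambda: add q1, q5.
From q5 via lambda: add q7.
No new states can be added; the closed set is {q0, q1, q4, q5, q6, q7, q8}.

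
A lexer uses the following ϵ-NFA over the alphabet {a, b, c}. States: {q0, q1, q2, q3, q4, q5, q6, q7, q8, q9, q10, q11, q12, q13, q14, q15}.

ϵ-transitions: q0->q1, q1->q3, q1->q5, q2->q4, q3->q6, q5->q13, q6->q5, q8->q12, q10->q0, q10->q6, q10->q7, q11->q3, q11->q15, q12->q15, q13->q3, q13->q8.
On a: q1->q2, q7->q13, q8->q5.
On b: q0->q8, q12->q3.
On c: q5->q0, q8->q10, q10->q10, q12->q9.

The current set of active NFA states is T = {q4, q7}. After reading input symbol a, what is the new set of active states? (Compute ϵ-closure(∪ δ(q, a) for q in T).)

{q3, q5, q6, q8, q12, q13, q15}

q7 on a → {q13}.
No a-transition from q4.
Union after reading a: {q13}.
Now take the ϵ-closure:
From q13 via ϵ: add q3, q8.
From q3 via ϵ: add q6.
From q8 via ϵ: add q12.
From q6 via ϵ: add q5.
From q12 via ϵ: add q15.
No new states can be added; the closed set is {q3, q5, q6, q8, q12, q13, q15}.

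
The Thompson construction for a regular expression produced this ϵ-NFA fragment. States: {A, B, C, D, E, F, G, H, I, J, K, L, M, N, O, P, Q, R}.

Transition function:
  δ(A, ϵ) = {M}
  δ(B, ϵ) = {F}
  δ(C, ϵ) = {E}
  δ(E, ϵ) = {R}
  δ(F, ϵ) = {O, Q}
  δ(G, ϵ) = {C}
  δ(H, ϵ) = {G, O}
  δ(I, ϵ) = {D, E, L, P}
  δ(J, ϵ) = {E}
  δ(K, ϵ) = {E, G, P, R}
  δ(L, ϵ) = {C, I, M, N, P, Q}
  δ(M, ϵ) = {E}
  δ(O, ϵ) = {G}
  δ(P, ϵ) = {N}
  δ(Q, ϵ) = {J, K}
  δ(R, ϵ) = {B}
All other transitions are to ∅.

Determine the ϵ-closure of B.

{B, C, E, F, G, J, K, N, O, P, Q, R}

Start with {B}.
From B via ϵ: add F.
From F via ϵ: add O, Q.
From O via ϵ: add G.
From Q via ϵ: add J, K.
From G via ϵ: add C.
From J via ϵ: add E.
From K via ϵ: add P, R.
From P via ϵ: add N.
No new states can be added; the closed set is {B, C, E, F, G, J, K, N, O, P, Q, R}.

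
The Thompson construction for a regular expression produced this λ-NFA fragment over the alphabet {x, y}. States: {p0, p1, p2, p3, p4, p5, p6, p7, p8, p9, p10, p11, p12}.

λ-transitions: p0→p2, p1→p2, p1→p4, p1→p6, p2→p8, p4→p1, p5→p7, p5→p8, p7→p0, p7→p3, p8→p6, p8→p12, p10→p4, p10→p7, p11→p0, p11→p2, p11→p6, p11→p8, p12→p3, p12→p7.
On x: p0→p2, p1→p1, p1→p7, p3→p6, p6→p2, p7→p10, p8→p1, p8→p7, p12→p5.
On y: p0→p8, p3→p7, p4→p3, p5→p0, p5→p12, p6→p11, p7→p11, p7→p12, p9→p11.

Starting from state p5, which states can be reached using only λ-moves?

Start with {p5}.
From p5 via λ: add p7, p8.
From p7 via λ: add p0, p3.
From p8 via λ: add p6, p12.
From p0 via λ: add p2.
No new states can be added; the closed set is {p0, p2, p3, p5, p6, p7, p8, p12}.

{p0, p2, p3, p5, p6, p7, p8, p12}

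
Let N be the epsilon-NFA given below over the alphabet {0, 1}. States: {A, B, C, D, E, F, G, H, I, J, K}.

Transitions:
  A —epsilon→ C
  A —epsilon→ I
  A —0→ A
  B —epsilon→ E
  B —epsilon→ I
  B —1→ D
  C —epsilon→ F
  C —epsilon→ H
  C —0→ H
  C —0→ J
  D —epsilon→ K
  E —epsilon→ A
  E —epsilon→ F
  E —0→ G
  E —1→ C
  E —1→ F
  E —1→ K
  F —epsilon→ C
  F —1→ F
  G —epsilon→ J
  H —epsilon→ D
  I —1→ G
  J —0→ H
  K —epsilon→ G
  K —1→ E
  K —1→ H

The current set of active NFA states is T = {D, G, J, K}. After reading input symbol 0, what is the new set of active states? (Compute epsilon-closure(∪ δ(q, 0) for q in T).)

{D, G, H, J, K}

J on 0 → {H}.
No 0-transition from D, G, K.
Union after reading 0: {H}.
Now take the epsilon-closure:
From H via epsilon: add D.
From D via epsilon: add K.
From K via epsilon: add G.
From G via epsilon: add J.
No new states can be added; the closed set is {D, G, H, J, K}.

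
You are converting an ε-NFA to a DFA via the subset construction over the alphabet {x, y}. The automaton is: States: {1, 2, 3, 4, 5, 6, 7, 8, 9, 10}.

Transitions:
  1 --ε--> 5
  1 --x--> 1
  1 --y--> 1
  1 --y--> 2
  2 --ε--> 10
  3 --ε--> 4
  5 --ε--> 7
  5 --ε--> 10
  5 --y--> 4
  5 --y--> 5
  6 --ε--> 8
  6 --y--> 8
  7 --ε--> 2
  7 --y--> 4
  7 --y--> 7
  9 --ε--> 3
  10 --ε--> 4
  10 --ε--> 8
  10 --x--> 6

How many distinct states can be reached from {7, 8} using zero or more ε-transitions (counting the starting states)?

Start with {7, 8}.
From 7 via ε: add 2.
From 2 via ε: add 10.
From 10 via ε: add 4.
ε-closure = {2, 4, 7, 8, 10}, which has 5 states.

5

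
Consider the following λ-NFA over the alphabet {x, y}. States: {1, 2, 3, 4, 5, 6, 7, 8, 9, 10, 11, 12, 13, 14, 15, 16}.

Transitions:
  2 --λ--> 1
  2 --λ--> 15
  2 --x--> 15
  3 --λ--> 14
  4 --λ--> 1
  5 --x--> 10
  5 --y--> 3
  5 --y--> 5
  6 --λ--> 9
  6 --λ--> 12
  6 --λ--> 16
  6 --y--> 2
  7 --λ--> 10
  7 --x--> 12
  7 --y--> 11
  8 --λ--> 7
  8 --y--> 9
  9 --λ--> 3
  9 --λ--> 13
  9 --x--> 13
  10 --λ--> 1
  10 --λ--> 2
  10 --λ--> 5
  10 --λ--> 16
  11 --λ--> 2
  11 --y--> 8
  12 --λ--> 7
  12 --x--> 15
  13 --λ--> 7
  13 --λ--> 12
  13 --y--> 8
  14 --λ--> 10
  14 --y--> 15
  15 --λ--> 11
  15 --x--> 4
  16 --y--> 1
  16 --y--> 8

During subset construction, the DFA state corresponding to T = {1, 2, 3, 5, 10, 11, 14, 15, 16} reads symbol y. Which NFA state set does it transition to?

{1, 2, 3, 5, 7, 8, 10, 11, 14, 15, 16}

5 on y → {3, 5}.
11 on y → {8}.
14 on y → {15}.
16 on y → {1, 8}.
No y-transition from 1, 2, 3, 10, 15.
Union after reading y: {1, 3, 5, 8, 15}.
Now take the λ-closure:
From 3 via λ: add 14.
From 8 via λ: add 7.
From 15 via λ: add 11.
From 7 via λ: add 10.
From 11 via λ: add 2.
From 10 via λ: add 16.
No new states can be added; the closed set is {1, 2, 3, 5, 7, 8, 10, 11, 14, 15, 16}.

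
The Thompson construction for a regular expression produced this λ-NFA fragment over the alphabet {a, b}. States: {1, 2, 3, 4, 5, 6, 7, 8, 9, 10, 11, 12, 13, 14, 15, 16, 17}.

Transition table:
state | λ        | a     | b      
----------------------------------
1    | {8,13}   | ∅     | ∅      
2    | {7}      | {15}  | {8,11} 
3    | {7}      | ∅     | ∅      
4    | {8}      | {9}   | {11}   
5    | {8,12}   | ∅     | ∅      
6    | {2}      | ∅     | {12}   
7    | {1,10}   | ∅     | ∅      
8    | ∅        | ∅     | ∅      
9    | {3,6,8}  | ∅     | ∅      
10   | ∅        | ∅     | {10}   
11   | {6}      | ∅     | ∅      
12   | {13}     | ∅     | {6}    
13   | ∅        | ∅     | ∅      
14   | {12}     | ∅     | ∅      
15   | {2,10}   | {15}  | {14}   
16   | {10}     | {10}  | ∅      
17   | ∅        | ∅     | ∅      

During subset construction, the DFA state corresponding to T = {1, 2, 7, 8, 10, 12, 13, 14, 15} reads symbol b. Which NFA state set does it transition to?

{1, 2, 6, 7, 8, 10, 11, 12, 13, 14}

2 on b → {8, 11}.
10 on b → {10}.
12 on b → {6}.
15 on b → {14}.
No b-transition from 1, 7, 8, 13, 14.
Union after reading b: {6, 8, 10, 11, 14}.
Now take the λ-closure:
From 6 via λ: add 2.
From 14 via λ: add 12.
From 2 via λ: add 7.
From 12 via λ: add 13.
From 7 via λ: add 1.
No new states can be added; the closed set is {1, 2, 6, 7, 8, 10, 11, 12, 13, 14}.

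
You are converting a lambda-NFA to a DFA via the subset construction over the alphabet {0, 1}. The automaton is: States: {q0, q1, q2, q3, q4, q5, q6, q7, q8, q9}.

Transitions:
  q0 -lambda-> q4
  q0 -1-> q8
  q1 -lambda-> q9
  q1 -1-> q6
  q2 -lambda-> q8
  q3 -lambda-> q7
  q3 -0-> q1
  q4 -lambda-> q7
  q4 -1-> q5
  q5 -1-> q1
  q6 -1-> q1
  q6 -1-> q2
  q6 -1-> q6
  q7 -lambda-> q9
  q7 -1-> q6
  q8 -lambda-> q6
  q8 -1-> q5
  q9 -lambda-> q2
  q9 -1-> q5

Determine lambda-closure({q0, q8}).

{q0, q2, q4, q6, q7, q8, q9}

Start with {q0, q8}.
From q0 via lambda: add q4.
From q8 via lambda: add q6.
From q4 via lambda: add q7.
From q7 via lambda: add q9.
From q9 via lambda: add q2.
No new states can be added; the closed set is {q0, q2, q4, q6, q7, q8, q9}.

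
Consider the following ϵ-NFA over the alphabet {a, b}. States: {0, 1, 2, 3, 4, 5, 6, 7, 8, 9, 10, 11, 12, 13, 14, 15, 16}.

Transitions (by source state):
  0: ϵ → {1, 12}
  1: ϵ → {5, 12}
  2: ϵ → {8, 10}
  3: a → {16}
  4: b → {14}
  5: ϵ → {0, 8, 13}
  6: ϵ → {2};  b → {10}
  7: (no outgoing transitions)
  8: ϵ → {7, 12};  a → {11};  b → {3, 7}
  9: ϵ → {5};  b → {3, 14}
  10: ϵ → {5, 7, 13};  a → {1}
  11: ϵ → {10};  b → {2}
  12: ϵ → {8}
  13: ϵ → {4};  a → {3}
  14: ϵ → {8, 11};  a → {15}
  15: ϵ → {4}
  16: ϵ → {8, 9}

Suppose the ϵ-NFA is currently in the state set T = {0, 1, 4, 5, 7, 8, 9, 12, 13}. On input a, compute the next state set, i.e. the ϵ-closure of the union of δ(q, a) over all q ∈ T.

{0, 1, 3, 4, 5, 7, 8, 10, 11, 12, 13}

8 on a → {11}.
13 on a → {3}.
No a-transition from 0, 1, 4, 5, 7, 9, 12.
Union after reading a: {3, 11}.
Now take the ϵ-closure:
From 11 via ϵ: add 10.
From 10 via ϵ: add 5, 7, 13.
From 5 via ϵ: add 0, 8.
From 13 via ϵ: add 4.
From 0 via ϵ: add 1, 12.
No new states can be added; the closed set is {0, 1, 3, 4, 5, 7, 8, 10, 11, 12, 13}.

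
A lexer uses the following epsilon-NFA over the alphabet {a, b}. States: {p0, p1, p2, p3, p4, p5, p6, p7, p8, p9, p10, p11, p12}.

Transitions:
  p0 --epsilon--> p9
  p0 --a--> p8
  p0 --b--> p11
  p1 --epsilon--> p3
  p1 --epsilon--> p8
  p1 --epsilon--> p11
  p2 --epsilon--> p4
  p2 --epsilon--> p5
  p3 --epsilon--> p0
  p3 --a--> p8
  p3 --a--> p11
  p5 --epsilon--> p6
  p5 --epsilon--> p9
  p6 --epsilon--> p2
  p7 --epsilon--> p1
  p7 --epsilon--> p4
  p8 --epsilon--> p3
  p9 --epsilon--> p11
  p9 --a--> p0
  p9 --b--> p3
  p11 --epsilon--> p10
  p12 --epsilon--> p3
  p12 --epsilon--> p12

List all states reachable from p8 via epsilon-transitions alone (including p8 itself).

Start with {p8}.
From p8 via epsilon: add p3.
From p3 via epsilon: add p0.
From p0 via epsilon: add p9.
From p9 via epsilon: add p11.
From p11 via epsilon: add p10.
No new states can be added; the closed set is {p0, p3, p8, p9, p10, p11}.

{p0, p3, p8, p9, p10, p11}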